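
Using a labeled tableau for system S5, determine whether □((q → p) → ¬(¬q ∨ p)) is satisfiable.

1. □((q → p) → ¬(¬q ∨ p)), 0
2. (q → p) → ¬(¬q ∨ p), 0
3. ¬(¬q ∨ p), 0
4. q, 0
5. ¬p, 0
Accessibility: 0R0

Yes, satisfiable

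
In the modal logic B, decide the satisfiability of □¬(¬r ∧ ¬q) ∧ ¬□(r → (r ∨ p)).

Unsatisfiable

1. □¬(¬r ∧ ¬q) ∧ ¬□(r → (r ∨ p)), u
2. □¬(¬r ∧ ¬q), u
3. ¬□(r → (r ∨ p)), u
4. ¬(¬r ∧ ¬q), u
5. q, u
6. ¬(r → (r ∨ p)), v
7. r, v
8. ¬(r ∨ p), v
9. ¬r, v
10. ¬p, v
Accessibility: uRu, uRv, vRu, vRv
Branch closes: r and ¬r both at v.
Every branch closes; the branch above is one of them.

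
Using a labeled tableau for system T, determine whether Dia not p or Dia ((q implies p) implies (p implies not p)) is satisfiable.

Satisfiable

1. Dia not p or Dia ((q implies p) implies (p implies not p)), u
2. Dia ((q implies p) implies (p implies not p)), u
3. (q implies p) implies (p implies not p), v
4. p implies not p, v
5. not p, v
Accessibility: uRu, uRv, vRv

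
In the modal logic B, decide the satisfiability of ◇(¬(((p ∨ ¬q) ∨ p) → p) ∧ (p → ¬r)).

Yes, satisfiable

1. ◇(¬(((p ∨ ¬q) ∨ p) → p) ∧ (p → ¬r)), w0
2. ¬(((p ∨ ¬q) ∨ p) → p) ∧ (p → ¬r), w1
3. ¬(((p ∨ ¬q) ∨ p) → p), w1
4. p → ¬r, w1
5. (p ∨ ¬q) ∨ p, w1
6. ¬p, w1
7. ¬r, w1
8. p ∨ ¬q, w1
9. ¬q, w1
Accessibility: w0Rw0, w0Rw1, w1Rw0, w1Rw1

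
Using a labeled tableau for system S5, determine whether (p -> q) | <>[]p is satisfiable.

Satisfiable (open branch found)

1. (p -> q) | <>[]p, w0
2. <>[]p, w0
3. []p, w1
4. p, w0
5. p, w1
Accessibility: w0Rw0, w0Rw1, w1Rw0, w1Rw1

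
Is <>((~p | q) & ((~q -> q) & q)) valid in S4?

Tableau for the negation ~<>((~p | q) & ((~q -> q) & q)):
1. ~<>((~p | q) & ((~q -> q) & q)), w0
2. ~((~p | q) & ((~q -> q) & q)), w0
3. ~((~q -> q) & q), w0
4. ~q, w0
Accessibility: w0Rw0
The negation has an open branch (countermodel exists).

No, not valid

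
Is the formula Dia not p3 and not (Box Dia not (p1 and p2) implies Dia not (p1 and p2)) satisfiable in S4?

1. Dia not p3 and not (Box Dia not (p1 and p2) implies Dia not (p1 and p2)), u
2. Dia not p3, u   [and-rule on 1]
3. not (Box Dia not (p1 and p2) implies Dia not (p1 and p2)), u   [and-rule on 1]
4. Box Dia not (p1 and p2), u   [neg-implies-rule on 3]
5. not Dia not (p1 and p2), u   [neg-implies-rule on 3]
6. Dia not (p1 and p2), u   [Box-rule on 4 via uRu]
7. p1 and p2, u   [neg-Dia-rule on 5 via uRu]
8. p1, u   [and-rule on 7]
9. p2, u   [and-rule on 7]
10. not p3, v   [Dia-rule on 2: fresh world v, uRv]
11. Dia not (p1 and p2), v   [Box-rule on 4 via uRv]
12. p1 and p2, v   [neg-Dia-rule on 5 via uRv]
13. p1, v   [and-rule on 12]
14. p2, v   [and-rule on 12]
15. not (p1 and p2), w   [Dia-rule on 6: fresh world w, uRw]
16. Dia not (p1 and p2), w   [Box-rule on 4 via uRw]
17. p1 and p2, w   [neg-Dia-rule on 5 via uRw]
18. p1, w   [and-rule on 17]
19. p2, w   [and-rule on 17]
20. not p2, w   [neg-and-rule on 15 (branches; this branch)]
Accessibility: uRu, uRv, uRw, vRv, wRw
Branch closes: p2 and not p2 both at w.
All branches of the tableau close; one closing branch shown above.

No, unsatisfiable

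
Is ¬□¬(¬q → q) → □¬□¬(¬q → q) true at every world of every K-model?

Tableau for the negation ¬(¬□¬(¬q → q) → □¬□¬(¬q → q)):
1. ¬(¬□¬(¬q → q) → □¬□¬(¬q → q)), u
2. ¬□¬(¬q → q), u
3. ¬□¬□¬(¬q → q), u
4. ¬q → q, v
5. q, v
6. □¬(¬q → q), w
Accessibility: uRv, uRw
The negation has an open branch (countermodel exists).

Not valid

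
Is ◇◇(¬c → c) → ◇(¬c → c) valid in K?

Tableau for the negation ¬(◇◇(¬c → c) → ◇(¬c → c)):
1. ¬(◇◇(¬c → c) → ◇(¬c → c)), u
2. ◇◇(¬c → c), u
3. ¬◇(¬c → c), u
4. ◇(¬c → c), v
5. ¬(¬c → c), v
6. ¬c, v
7. ¬c → c, w
8. c, w
Accessibility: uRv, vRw
The negation has an open branch (countermodel exists).

No, not valid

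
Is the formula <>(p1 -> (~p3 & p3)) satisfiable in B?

1. <>(p1 -> (~p3 & p3)), 0
2. p1 -> (~p3 & p3), 1
3. ~p1, 1
Accessibility: 0R0, 0R1, 1R0, 1R1

Satisfiable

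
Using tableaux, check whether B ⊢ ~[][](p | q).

Tableau for the negation [][](p | q):
1. [][](p | q), 0
2. [](p | q), 0
3. p | q, 0
4. q, 0
Accessibility: 0R0
The negation has an open branch (countermodel exists).

Not valid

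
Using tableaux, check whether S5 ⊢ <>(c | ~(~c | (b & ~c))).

Not valid

Tableau for the negation ~<>(c | ~(~c | (b & ~c))):
1. ~<>(c | ~(~c | (b & ~c))), 0
2. ~(c | ~(~c | (b & ~c))), 0   [~<>-rule on 1 via 0R0]
3. ~c, 0   [~|-rule on 2]
4. ~c | (b & ~c), 0   [~|-rule on 2]
5. b & ~c, 0   [|-rule on 4 (branches; this branch)]
6. b, 0   [&-rule on 5]
Accessibility: 0R0
The negation has an open branch (countermodel exists).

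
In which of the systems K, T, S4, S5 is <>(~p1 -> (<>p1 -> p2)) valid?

T, S4, S5

T-tableau for the negation ~<>(~p1 -> (<>p1 -> p2)):
1. ~<>(~p1 -> (<>p1 -> p2)), u
2. ~(~p1 -> (<>p1 -> p2)), u
3. ~p1, u
4. ~(<>p1 -> p2), u
5. <>p1, u
6. ~p2, u
7. p1, v
8. ~(~p1 -> (<>p1 -> p2)), v
9. ~p1, v
10. ~(<>p1 -> p2), v
Accessibility: uRu, uRv, vRv
Branch closes: p1 and ~p1 both at v.
Every branch closes (one shown): valid in T, hence also in S4, S5 (every theorem of T is a theorem of S4 and S5).
K-tableau for the negation ~<>(~p1 -> (<>p1 -> p2)):
1. ~<>(~p1 -> (<>p1 -> p2)), u
Complete open branch: countermodel on a K-frame, so not valid in K.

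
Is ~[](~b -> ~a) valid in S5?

No, not valid

Tableau for the negation [](~b -> ~a):
1. [](~b -> ~a), 0
2. ~b -> ~a, 0
3. ~a, 0
Accessibility: 0R0
The negation has an open branch (countermodel exists).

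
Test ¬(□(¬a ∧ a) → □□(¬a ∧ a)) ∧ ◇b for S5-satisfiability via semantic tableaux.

No, unsatisfiable

1. ¬(□(¬a ∧ a) → □□(¬a ∧ a)) ∧ ◇b, u
2. ¬(□(¬a ∧ a) → □□(¬a ∧ a)), u   [∧-rule on 1]
3. ◇b, u   [∧-rule on 1]
4. □(¬a ∧ a), u   [¬→-rule on 2]
5. ¬□□(¬a ∧ a), u   [¬→-rule on 2]
6. ¬a ∧ a, u   [□-rule on 4 via uRu]
7. ¬a, u   [∧-rule on 6]
8. a, u   [∧-rule on 6]
Accessibility: uRu
Branch closes: a and ¬a both at u.
All branches of the tableau close; one closing branch shown above.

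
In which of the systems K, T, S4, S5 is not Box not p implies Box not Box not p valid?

S4-tableau for the negation not (not Box not p implies Box not Box not p):
1. not (not Box not p implies Box not Box not p), u
2. not Box not p, u   [neg-implies-rule on 1]
3. not Box not Box not p, u   [neg-implies-rule on 1]
4. p, v   [neg-Box-rule on 2: fresh world v, uRv]
5. Box not p, w   [neg-Box-rule on 3: fresh world w, uRw]
6. not p, w   [Box-rule on 5 via wRw]
Accessibility: uRu, uRv, uRw, vRv, wRw
Complete open branch: countermodel on an S4-frame, so not valid in S4, nor in K, T (the same frame is also a K-frame and a T-frame).
S5-tableau for the negation not (not Box not p implies Box not Box not p):
1. not (not Box not p implies Box not Box not p), u
2. not Box not p, u   [neg-implies-rule on 1]
3. not Box not Box not p, u   [neg-implies-rule on 1]
4. p, v   [neg-Box-rule on 2: fresh world v, uRv]
5. Box not p, w   [neg-Box-rule on 3: fresh world w, uRw]
6. not p, u   [Box-rule on 5 via wRu]
7. not p, v   [Box-rule on 5 via wRv]
Accessibility: uRu, uRv, uRw, vRu, vRv, vRw, wRu, wRv, wRw
Branch closes: p and not p both at v.
Every branch closes (one shown): valid in S5.

S5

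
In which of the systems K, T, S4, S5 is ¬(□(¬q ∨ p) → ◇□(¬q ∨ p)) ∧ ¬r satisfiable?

K

T-tableau for the formula:
1. ¬(□(¬q ∨ p) → ◇□(¬q ∨ p)) ∧ ¬r, 0
2. ¬(□(¬q ∨ p) → ◇□(¬q ∨ p)), 0   [∧-rule on 1]
3. ¬r, 0   [∧-rule on 1]
4. □(¬q ∨ p), 0   [¬→-rule on 2]
5. ¬◇□(¬q ∨ p), 0   [¬→-rule on 2]
6. ¬q ∨ p, 0   [□-rule on 4 via 0R0]
7. ¬□(¬q ∨ p), 0   [¬◇-rule on 5 via 0R0]
8. p, 0   [∨-rule on 6 (branches; this branch)]
9. ¬(¬q ∨ p), 1   [¬□-rule on 7: fresh world 1, 0R1]
10. q, 1   [¬∨-rule on 9]
11. ¬p, 1   [¬∨-rule on 9]
12. ¬q ∨ p, 1   [□-rule on 4 via 0R1]
13. ¬□(¬q ∨ p), 1   [¬◇-rule on 5 via 0R1]
14. p, 1   [∨-rule on 12 (branches; this branch)]
Accessibility: 0R0, 0R1, 1R1
Branch closes: p and ¬p both at 1.
Every branch closes (one shown): unsatisfiable in T, hence also in S4, S5 (every S4/S5-frame is a T-frame).
K-tableau for the formula:
1. ¬(□(¬q ∨ p) → ◇□(¬q ∨ p)) ∧ ¬r, 0
2. ¬(□(¬q ∨ p) → ◇□(¬q ∨ p)), 0   [∧-rule on 1]
3. ¬r, 0   [∧-rule on 1]
4. □(¬q ∨ p), 0   [¬→-rule on 2]
5. ¬◇□(¬q ∨ p), 0   [¬→-rule on 2]
Complete open branch: satisfiable in K.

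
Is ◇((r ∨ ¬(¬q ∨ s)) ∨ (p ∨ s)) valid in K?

Tableau for the negation ¬◇((r ∨ ¬(¬q ∨ s)) ∨ (p ∨ s)):
1. ¬◇((r ∨ ¬(¬q ∨ s)) ∨ (p ∨ s)), w0
The negation has an open branch (countermodel exists).

Not valid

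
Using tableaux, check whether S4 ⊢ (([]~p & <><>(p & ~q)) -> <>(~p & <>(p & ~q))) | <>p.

Tableau for the negation ~((([]~p & <><>(p & ~q)) -> <>(~p & <>(p & ~q))) | <>p):
1. ~((([]~p & <><>(p & ~q)) -> <>(~p & <>(p & ~q))) | <>p), w0
2. ~(([]~p & <><>(p & ~q)) -> <>(~p & <>(p & ~q))), w0
3. ~<>p, w0
4. []~p & <><>(p & ~q), w0
5. ~<>(~p & <>(p & ~q)), w0
6. []~p, w0
7. <><>(p & ~q), w0
8. ~p, w0
9. ~(~p & <>(p & ~q)), w0
10. ~<>(p & ~q), w0
11. ~(p & ~q), w0
12. q, w0
13. <>(p & ~q), w1
14. ~p, w1
15. ~(~p & <>(p & ~q)), w1
16. ~(p & ~q), w1
17. ~<>(p & ~q), w1
18. q, w1
19. p & ~q, w2
20. p, w2
21. ~q, w2
22. ~p, w2
Accessibility: w0Rw0, w0Rw1, w0Rw2, w1Rw1, w1Rw2, w2Rw2
Branch closes: p and ~p both at w2.
Every branch of the negation's tableau closes; the branch above is one of them.

Valid in S4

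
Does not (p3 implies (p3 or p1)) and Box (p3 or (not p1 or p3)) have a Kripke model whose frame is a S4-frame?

Unsatisfiable

1. not (p3 implies (p3 or p1)) and Box (p3 or (not p1 or p3)), 0
2. not (p3 implies (p3 or p1)), 0
3. Box (p3 or (not p1 or p3)), 0
4. p3, 0
5. not (p3 or p1), 0
6. not p3, 0
7. not p1, 0
Accessibility: 0R0
Branch closes: p3 and not p3 both at 0.
(One branch shown.) All branches close.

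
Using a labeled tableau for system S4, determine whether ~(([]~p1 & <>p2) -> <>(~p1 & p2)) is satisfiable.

No, unsatisfiable

1. ~(([]~p1 & <>p2) -> <>(~p1 & p2)), 0
2. []~p1 & <>p2, 0   [~->-rule on 1]
3. ~<>(~p1 & p2), 0   [~->-rule on 1]
4. []~p1, 0   [&-rule on 2]
5. <>p2, 0   [&-rule on 2]
6. ~(~p1 & p2), 0   [~<>-rule on 3 via 0R0]
7. ~p1, 0   [[]-rule on 4 via 0R0]
8. ~p2, 0   [~&-rule on 6 (branches; this branch)]
9. p2, 1   [<>-rule on 5: fresh world 1, 0R1]
10. ~(~p1 & p2), 1   [~<>-rule on 3 via 0R1]
11. ~p1, 1   [[]-rule on 4 via 0R1]
12. ~p2, 1   [~&-rule on 10 (branches; this branch)]
Accessibility: 0R0, 0R1, 1R1
Branch closes: p2 and ~p2 both at 1.
(One branch shown.) All branches close.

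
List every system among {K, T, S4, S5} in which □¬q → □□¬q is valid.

S4-tableau for the negation ¬(□¬q → □□¬q):
1. ¬(□¬q → □□¬q), w0
2. □¬q, w0
3. ¬□□¬q, w0
4. ¬q, w0
5. ¬□¬q, w1
6. ¬q, w1
7. q, w2
8. ¬q, w2
Accessibility: w0Rw0, w0Rw1, w0Rw2, w1Rw1, w1Rw2, w2Rw2
Branch closes: q and ¬q both at w2.
Every branch closes (one shown): valid in S4, hence also in S5 (every theorem of S4 is a theorem of S5).
T-tableau for the negation ¬(□¬q → □□¬q):
1. ¬(□¬q → □□¬q), w0
2. □¬q, w0
3. ¬□□¬q, w0
4. ¬q, w0
5. ¬□¬q, w1
6. ¬q, w1
7. q, w2
Accessibility: w0Rw0, w0Rw1, w1Rw1, w1Rw2, w2Rw2
Complete open branch: countermodel on a T-frame, so not valid in T, nor in K (the same frame is also a K-frame).

S4, S5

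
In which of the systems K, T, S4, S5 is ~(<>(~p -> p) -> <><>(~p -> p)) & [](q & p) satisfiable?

K-tableau for the formula:
1. ~(<>(~p -> p) -> <><>(~p -> p)) & [](q & p), u
2. ~(<>(~p -> p) -> <><>(~p -> p)), u
3. [](q & p), u
4. <>(~p -> p), u
5. ~<><>(~p -> p), u
6. ~p -> p, v
7. q & p, v
8. q, v
9. p, v
10. ~<>(~p -> p), v
Accessibility: uRv
Complete open branch: satisfiable in K.
T-tableau for the formula:
1. ~(<>(~p -> p) -> <><>(~p -> p)) & [](q & p), u
2. ~(<>(~p -> p) -> <><>(~p -> p)), u
3. [](q & p), u
4. <>(~p -> p), u
5. ~<><>(~p -> p), u
6. q & p, u
7. q, u
8. p, u
9. ~<>(~p -> p), u
10. ~(~p -> p), u
11. ~p, u
Accessibility: uRu
Branch closes: p and ~p both at u.
Every branch closes (one shown): unsatisfiable in T, hence also in S4, S5 (every S4/S5-frame is a T-frame).

K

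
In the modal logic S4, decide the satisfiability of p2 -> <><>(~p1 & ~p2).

1. p2 -> <><>(~p1 & ~p2), 0
2. <><>(~p1 & ~p2), 0
3. <>(~p1 & ~p2), 1
4. ~p1 & ~p2, 2
5. ~p1, 2
6. ~p2, 2
Accessibility: 0R0, 0R1, 0R2, 1R1, 1R2, 2R2

Yes, satisfiable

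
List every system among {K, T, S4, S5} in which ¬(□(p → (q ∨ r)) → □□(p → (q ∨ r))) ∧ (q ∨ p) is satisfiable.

K, T

S4-tableau for the formula:
1. ¬(□(p → (q ∨ r)) → □□(p → (q ∨ r))) ∧ (q ∨ p), w0
2. ¬(□(p → (q ∨ r)) → □□(p → (q ∨ r))), w0   [∧-rule on 1]
3. q ∨ p, w0   [∧-rule on 1]
4. □(p → (q ∨ r)), w0   [¬→-rule on 2]
5. ¬□□(p → (q ∨ r)), w0   [¬→-rule on 2]
6. p → (q ∨ r), w0   [□-rule on 4 via w0Rw0]
7. p, w0   [∨-rule on 3 (branches; this branch)]
8. q ∨ r, w0   [→-rule on 6 (branches; this branch)]
9. r, w0   [∨-rule on 8 (branches; this branch)]
10. ¬□(p → (q ∨ r)), w1   [¬□-rule on 5: fresh world w1, w0Rw1]
11. p → (q ∨ r), w1   [□-rule on 4 via w0Rw1]
12. q ∨ r, w1   [→-rule on 11 (branches; this branch)]
13. r, w1   [∨-rule on 12 (branches; this branch)]
14. ¬(p → (q ∨ r)), w2   [¬□-rule on 10: fresh world w2, w1Rw2]
15. p, w2   [¬→-rule on 14]
16. ¬(q ∨ r), w2   [¬→-rule on 14]
17. ¬q, w2   [¬∨-rule on 16]
18. ¬r, w2   [¬∨-rule on 16]
19. p → (q ∨ r), w2   [□-rule on 4 via w0Rw2]
20. q ∨ r, w2   [→-rule on 19 (branches; this branch)]
21. r, w2   [∨-rule on 20 (branches; this branch)]
Accessibility: w0Rw0, w0Rw1, w0Rw2, w1Rw1, w1Rw2, w2Rw2
Branch closes: r and ¬r both at w2.
Every branch closes (one shown): unsatisfiable in S4, hence also in S5 (every S5-frame is an S4-frame).
T-tableau for the formula:
1. ¬(□(p → (q ∨ r)) → □□(p → (q ∨ r))) ∧ (q ∨ p), w0
2. ¬(□(p → (q ∨ r)) → □□(p → (q ∨ r))), w0   [∧-rule on 1]
3. q ∨ p, w0   [∧-rule on 1]
4. □(p → (q ∨ r)), w0   [¬→-rule on 2]
5. ¬□□(p → (q ∨ r)), w0   [¬→-rule on 2]
6. p → (q ∨ r), w0   [□-rule on 4 via w0Rw0]
7. p, w0   [∨-rule on 3 (branches; this branch)]
8. q ∨ r, w0   [→-rule on 6 (branches; this branch)]
9. r, w0   [∨-rule on 8 (branches; this branch)]
10. ¬□(p → (q ∨ r)), w1   [¬□-rule on 5: fresh world w1, w0Rw1]
11. p → (q ∨ r), w1   [□-rule on 4 via w0Rw1]
12. q ∨ r, w1   [→-rule on 11 (branches; this branch)]
13. r, w1   [∨-rule on 12 (branches; this branch)]
14. ¬(p → (q ∨ r)), w2   [¬□-rule on 10: fresh world w2, w1Rw2]
15. p, w2   [¬→-rule on 14]
16. ¬(q ∨ r), w2   [¬→-rule on 14]
17. ¬q, w2   [¬∨-rule on 16]
18. ¬r, w2   [¬∨-rule on 16]
Accessibility: w0Rw0, w0Rw1, w1Rw1, w1Rw2, w2Rw2
Complete open branch: satisfiable in T, hence also in K (this T-model is also a K-model).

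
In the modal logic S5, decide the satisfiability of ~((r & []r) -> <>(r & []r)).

1. ~((r & []r) -> <>(r & []r)), u
2. r & []r, u
3. ~<>(r & []r), u
4. r, u
5. []r, u
6. ~(r & []r), u
7. ~[]r, u
8. ~r, v
9. ~(r & []r), v
10. r, v
Accessibility: uRu, uRv, vRu, vRv
Branch closes: r and ~r both at v.
(One branch shown.) All branches close.

Unsatisfiable (every branch closes)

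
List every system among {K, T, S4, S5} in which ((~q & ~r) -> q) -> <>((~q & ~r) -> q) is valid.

T-tableau for the negation ~(((~q & ~r) -> q) -> <>((~q & ~r) -> q)):
1. ~(((~q & ~r) -> q) -> <>((~q & ~r) -> q)), 0
2. (~q & ~r) -> q, 0
3. ~<>((~q & ~r) -> q), 0
4. ~((~q & ~r) -> q), 0
5. ~q & ~r, 0
6. ~q, 0
7. ~r, 0
8. ~(~q & ~r), 0
9. r, 0
Accessibility: 0R0
Branch closes: r and ~r both at 0.
Every branch closes (one shown): valid in T, hence also in S4, S5 (every theorem of T is a theorem of S4 and S5).
K-tableau for the negation ~(((~q & ~r) -> q) -> <>((~q & ~r) -> q)):
1. ~(((~q & ~r) -> q) -> <>((~q & ~r) -> q)), 0
2. (~q & ~r) -> q, 0
3. ~<>((~q & ~r) -> q), 0
4. q, 0
Complete open branch: countermodel on a K-frame, so not valid in K.

T, S4, S5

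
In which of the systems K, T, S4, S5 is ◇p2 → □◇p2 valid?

S5-tableau for the negation ¬(◇p2 → □◇p2):
1. ¬(◇p2 → □◇p2), w0
2. ◇p2, w0
3. ¬□◇p2, w0
4. p2, w1
5. ¬◇p2, w2
6. ¬p2, w0
7. ¬p2, w1
Accessibility: w0Rw0, w0Rw1, w0Rw2, w1Rw0, w1Rw1, w1Rw2, w2Rw0, w2Rw1, w2Rw2
Branch closes: p2 and ¬p2 both at w1.
Every branch closes (one shown): valid in S5.
S4-tableau for the negation ¬(◇p2 → □◇p2):
1. ¬(◇p2 → □◇p2), w0
2. ◇p2, w0
3. ¬□◇p2, w0
4. p2, w1
5. ¬◇p2, w2
6. ¬p2, w2
Accessibility: w0Rw0, w0Rw1, w0Rw2, w1Rw1, w2Rw2
Complete open branch: countermodel on an S4-frame, so not valid in S4, nor in K, T (the same frame is also a K-frame and a T-frame).

S5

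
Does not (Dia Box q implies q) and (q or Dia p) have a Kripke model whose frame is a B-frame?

Unsatisfiable (every branch closes)

1. not (Dia Box q implies q) and (q or Dia p), w0
2. not (Dia Box q implies q), w0   [and-rule on 1]
3. q or Dia p, w0   [and-rule on 1]
4. Dia Box q, w0   [neg-implies-rule on 2]
5. not q, w0   [neg-implies-rule on 2]
6. Dia p, w0   [or-rule on 3 (branches; this branch)]
7. Box q, w1   [Dia-rule on 4: fresh world w1, w0Rw1]
8. q, w0   [Box-rule on 7 via w1Rw0]
Accessibility: w0Rw0, w0Rw1, w1Rw0, w1Rw1
Branch closes: q and not q both at w0.
Every branch closes; the branch above is one of them.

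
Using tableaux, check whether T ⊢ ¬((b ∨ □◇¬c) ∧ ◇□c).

Tableau for the negation (b ∨ □◇¬c) ∧ ◇□c:
1. (b ∨ □◇¬c) ∧ ◇□c, u
2. b ∨ □◇¬c, u
3. ◇□c, u
4. b, u
5. □c, v
6. c, v
Accessibility: uRu, uRv, vRv
The negation has an open branch (countermodel exists).

Not valid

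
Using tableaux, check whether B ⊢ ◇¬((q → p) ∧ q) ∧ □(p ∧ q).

Tableau for the negation ¬(◇¬((q → p) ∧ q) ∧ □(p ∧ q)):
1. ¬(◇¬((q → p) ∧ q) ∧ □(p ∧ q)), 0
2. ¬□(p ∧ q), 0   [¬∧-rule on 1 (branches; this branch)]
3. ¬(p ∧ q), 1   [¬□-rule on 2: fresh world 1, 0R1]
4. ¬q, 1   [¬∧-rule on 3 (branches; this branch)]
Accessibility: 0R0, 0R1, 1R0, 1R1
The negation has an open branch (countermodel exists).

Invalid (countermodel exists)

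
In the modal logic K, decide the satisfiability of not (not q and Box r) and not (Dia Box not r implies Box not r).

Satisfiable

1. not (not q and Box r) and not (Dia Box not r implies Box not r), 0
2. not (not q and Box r), 0   [and-rule on 1]
3. not (Dia Box not r implies Box not r), 0   [and-rule on 1]
4. Dia Box not r, 0   [neg-implies-rule on 3]
5. not Box not r, 0   [neg-implies-rule on 3]
6. not Box r, 0   [neg-and-rule on 2 (branches; this branch)]
7. Box not r, 1   [Dia-rule on 4: fresh world 1, 0R1]
8. r, 2   [neg-Box-rule on 5: fresh world 2, 0R2]
9. not r, 3   [neg-Box-rule on 6: fresh world 3, 0R3]
Accessibility: 0R1, 0R2, 0R3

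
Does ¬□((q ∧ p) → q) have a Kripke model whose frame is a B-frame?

1. ¬□((q ∧ p) → q), u
2. ¬((q ∧ p) → q), v   [¬□-rule on 1: fresh world v, uRv]
3. q ∧ p, v   [¬→-rule on 2]
4. ¬q, v   [¬→-rule on 2]
5. q, v   [∧-rule on 3]
6. p, v   [∧-rule on 3]
Accessibility: uRu, uRv, vRu, vRv
Branch closes: q and ¬q both at v.
(One branch shown.) All branches close.

Unsatisfiable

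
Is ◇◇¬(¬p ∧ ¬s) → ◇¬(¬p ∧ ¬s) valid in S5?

Tableau for the negation ¬(◇◇¬(¬p ∧ ¬s) → ◇¬(¬p ∧ ¬s)):
1. ¬(◇◇¬(¬p ∧ ¬s) → ◇¬(¬p ∧ ¬s)), u
2. ◇◇¬(¬p ∧ ¬s), u
3. ¬◇¬(¬p ∧ ¬s), u
4. ¬p ∧ ¬s, u
5. ¬p, u
6. ¬s, u
7. ◇¬(¬p ∧ ¬s), v
8. ¬p ∧ ¬s, v
9. ¬p, v
10. ¬s, v
11. ¬(¬p ∧ ¬s), w
12. ¬p ∧ ¬s, w
13. ¬p, w
14. ¬s, w
15. s, w
Accessibility: uRu, uRv, uRw, vRu, vRv, vRw, wRu, wRv, wRw
Branch closes: s and ¬s both at w.
Every branch of the negation's tableau closes; the branch above is one of them.

Valid in S5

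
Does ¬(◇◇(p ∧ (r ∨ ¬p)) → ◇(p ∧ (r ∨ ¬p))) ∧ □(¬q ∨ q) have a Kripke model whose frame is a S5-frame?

No, unsatisfiable

1. ¬(◇◇(p ∧ (r ∨ ¬p)) → ◇(p ∧ (r ∨ ¬p))) ∧ □(¬q ∨ q), w0
2. ¬(◇◇(p ∧ (r ∨ ¬p)) → ◇(p ∧ (r ∨ ¬p))), w0
3. □(¬q ∨ q), w0
4. ◇◇(p ∧ (r ∨ ¬p)), w0
5. ¬◇(p ∧ (r ∨ ¬p)), w0
6. ¬q ∨ q, w0
7. ¬(p ∧ (r ∨ ¬p)), w0
8. q, w0
9. ¬(r ∨ ¬p), w0
10. ¬r, w0
11. p, w0
12. ◇(p ∧ (r ∨ ¬p)), w1
13. ¬q ∨ q, w1
14. ¬(p ∧ (r ∨ ¬p)), w1
15. q, w1
16. ¬(r ∨ ¬p), w1
17. ¬r, w1
18. p, w1
19. p ∧ (r ∨ ¬p), w2
20. p, w2
21. r ∨ ¬p, w2
22. ¬q ∨ q, w2
23. ¬(p ∧ (r ∨ ¬p)), w2
24. r, w2
25. q, w2
26. ¬(r ∨ ¬p), w2
27. ¬r, w2
Accessibility: w0Rw0, w0Rw1, w0Rw2, w1Rw0, w1Rw1, w1Rw2, w2Rw0, w2Rw1, w2Rw2
Branch closes: r and ¬r both at w2.
(One branch shown.) All branches close.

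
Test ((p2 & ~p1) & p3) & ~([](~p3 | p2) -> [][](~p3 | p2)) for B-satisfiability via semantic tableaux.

Yes, satisfiable

1. ((p2 & ~p1) & p3) & ~([](~p3 | p2) -> [][](~p3 | p2)), u
2. (p2 & ~p1) & p3, u
3. ~([](~p3 | p2) -> [][](~p3 | p2)), u
4. p2 & ~p1, u
5. p3, u
6. [](~p3 | p2), u
7. ~[][](~p3 | p2), u
8. p2, u
9. ~p1, u
10. ~p3 | p2, u
11. ~[](~p3 | p2), v
12. ~p3 | p2, v
13. p2, v
14. ~(~p3 | p2), w
15. p3, w
16. ~p2, w
Accessibility: uRu, uRv, vRu, vRv, vRw, wRv, wRw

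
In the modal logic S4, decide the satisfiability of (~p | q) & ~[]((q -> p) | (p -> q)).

1. (~p | q) & ~[]((q -> p) | (p -> q)), u
2. ~p | q, u   [&-rule on 1]
3. ~[]((q -> p) | (p -> q)), u   [&-rule on 1]
4. q, u   [|-rule on 2 (branches; this branch)]
5. ~((q -> p) | (p -> q)), v   [~[]-rule on 3: fresh world v, uRv]
6. ~(q -> p), v   [~|-rule on 5]
7. ~(p -> q), v   [~|-rule on 5]
8. q, v   [~->-rule on 6]
9. ~p, v   [~->-rule on 6]
10. p, v   [~->-rule on 7]
11. ~q, v   [~->-rule on 7]
Accessibility: uRu, uRv, vRv
Branch closes: p and ~p both at v.
Every branch closes; the branch above is one of them.

Unsatisfiable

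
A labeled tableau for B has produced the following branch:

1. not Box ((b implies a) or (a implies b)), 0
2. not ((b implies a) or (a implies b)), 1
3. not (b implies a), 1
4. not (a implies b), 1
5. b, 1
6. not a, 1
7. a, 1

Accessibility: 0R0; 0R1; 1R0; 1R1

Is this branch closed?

Closed

Both a and not a appear at 1.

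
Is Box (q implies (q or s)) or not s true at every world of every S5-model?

Valid in S5

Tableau for the negation not (Box (q implies (q or s)) or not s):
1. not (Box (q implies (q or s)) or not s), 0
2. not Box (q implies (q or s)), 0   [neg-or-rule on 1]
3. s, 0   [neg-or-rule on 1]
4. not (q implies (q or s)), 1   [neg-Box-rule on 2: fresh world 1, 0R1]
5. q, 1   [neg-implies-rule on 4]
6. not (q or s), 1   [neg-implies-rule on 4]
7. not q, 1   [neg-or-rule on 6]
8. not s, 1   [neg-or-rule on 6]
Accessibility: 0R0, 0R1, 1R0, 1R1
Branch closes: q and not q both at 1.
Every branch of the negation's tableau closes; the branch above is one of them.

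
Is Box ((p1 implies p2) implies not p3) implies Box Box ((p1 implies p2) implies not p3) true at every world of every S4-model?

Tableau for the negation not (Box ((p1 implies p2) implies not p3) implies Box Box ((p1 implies p2) implies not p3)):
1. not (Box ((p1 implies p2) implies not p3) implies Box Box ((p1 implies p2) implies not p3)), u
2. Box ((p1 implies p2) implies not p3), u   [neg-implies-rule on 1]
3. not Box Box ((p1 implies p2) implies not p3), u   [neg-implies-rule on 1]
4. (p1 implies p2) implies not p3, u   [Box-rule on 2 via uRu]
5. not (p1 implies p2), u   [implies-rule on 4 (branches; this branch)]
6. p1, u   [neg-implies-rule on 5]
7. not p2, u   [neg-implies-rule on 5]
8. not Box ((p1 implies p2) implies not p3), v   [neg-Box-rule on 3: fresh world v, uRv]
9. (p1 implies p2) implies not p3, v   [Box-rule on 2 via uRv]
10. not (p1 implies p2), v   [implies-rule on 9 (branches; this branch)]
11. p1, v   [neg-implies-rule on 10]
12. not p2, v   [neg-implies-rule on 10]
13. not ((p1 implies p2) implies not p3), w   [neg-Box-rule on 8: fresh world w, vRw]
14. p1 implies p2, w   [neg-implies-rule on 13]
15. p3, w   [neg-implies-rule on 13]
16. (p1 implies p2) implies not p3, w   [Box-rule on 2 via uRw]
17. p2, w   [implies-rule on 14 (branches; this branch)]
18. not (p1 implies p2), w   [implies-rule on 16 (branches; this branch)]
19. p1, w   [neg-implies-rule on 18]
20. not p2, w   [neg-implies-rule on 18]
Accessibility: uRu, uRv, uRw, vRv, vRw, wRw
Branch closes: p2 and not p2 both at w.
Every branch of the negation's tableau closes; the branch above is one of them.

Yes, valid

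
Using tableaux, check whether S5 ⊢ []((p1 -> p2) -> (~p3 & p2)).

Invalid (countermodel exists)

Tableau for the negation ~[]((p1 -> p2) -> (~p3 & p2)):
1. ~[]((p1 -> p2) -> (~p3 & p2)), w0
2. ~((p1 -> p2) -> (~p3 & p2)), w1
3. p1 -> p2, w1
4. ~(~p3 & p2), w1
5. p2, w1
6. p3, w1
Accessibility: w0Rw0, w0Rw1, w1Rw0, w1Rw1
The negation has an open branch (countermodel exists).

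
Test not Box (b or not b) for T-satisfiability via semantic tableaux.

1. not Box (b or not b), w0
2. not (b or not b), w1
3. not b, w1
4. b, w1
Accessibility: w0Rw0, w0Rw1, w1Rw1
Branch closes: b and not b both at w1.
All branches of the tableau close; one closing branch shown above.

Unsatisfiable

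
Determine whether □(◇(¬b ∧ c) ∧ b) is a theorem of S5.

Tableau for the negation ¬□(◇(¬b ∧ c) ∧ b):
1. ¬□(◇(¬b ∧ c) ∧ b), 0
2. ¬(◇(¬b ∧ c) ∧ b), 1
3. ¬b, 1
Accessibility: 0R0, 0R1, 1R0, 1R1
The negation has an open branch (countermodel exists).

Not valid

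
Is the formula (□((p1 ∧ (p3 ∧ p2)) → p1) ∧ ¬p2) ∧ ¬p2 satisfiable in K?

1. (□((p1 ∧ (p3 ∧ p2)) → p1) ∧ ¬p2) ∧ ¬p2, 0
2. □((p1 ∧ (p3 ∧ p2)) → p1) ∧ ¬p2, 0
3. ¬p2, 0
4. □((p1 ∧ (p3 ∧ p2)) → p1), 0

Satisfiable (open branch found)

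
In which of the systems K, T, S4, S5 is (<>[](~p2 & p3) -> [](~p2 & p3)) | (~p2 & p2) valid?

S5

S5-tableau for the negation ~((<>[](~p2 & p3) -> [](~p2 & p3)) | (~p2 & p2)):
1. ~((<>[](~p2 & p3) -> [](~p2 & p3)) | (~p2 & p2)), u
2. ~(<>[](~p2 & p3) -> [](~p2 & p3)), u   [~|-rule on 1]
3. ~(~p2 & p2), u   [~|-rule on 1]
4. <>[](~p2 & p3), u   [~->-rule on 2]
5. ~[](~p2 & p3), u   [~->-rule on 2]
6. ~p2, u   [~&-rule on 3 (branches; this branch)]
7. [](~p2 & p3), v   [<>-rule on 4: fresh world v, uRv]
8. ~p2 & p3, u   [[]-rule on 7 via vRu]
9. p3, u   [&-rule on 8]
10. ~p2 & p3, v   [[]-rule on 7 via vRv]
11. ~p2, v   [&-rule on 10]
12. p3, v   [&-rule on 10]
13. ~(~p2 & p3), w   [~[]-rule on 5: fresh world w, uRw]
14. ~p2 & p3, w   [[]-rule on 7 via vRw]
15. ~p2, w   [&-rule on 14]
16. p3, w   [&-rule on 14]
17. ~p3, w   [~&-rule on 13 (branches; this branch)]
Accessibility: uRu, uRv, uRw, vRu, vRv, vRw, wRu, wRv, wRw
Branch closes: p3 and ~p3 both at w.
Every branch closes (one shown): valid in S5.
S4-tableau for the negation ~((<>[](~p2 & p3) -> [](~p2 & p3)) | (~p2 & p2)):
1. ~((<>[](~p2 & p3) -> [](~p2 & p3)) | (~p2 & p2)), u
2. ~(<>[](~p2 & p3) -> [](~p2 & p3)), u   [~|-rule on 1]
3. ~(~p2 & p2), u   [~|-rule on 1]
4. <>[](~p2 & p3), u   [~->-rule on 2]
5. ~[](~p2 & p3), u   [~->-rule on 2]
6. ~p2, u   [~&-rule on 3 (branches; this branch)]
7. [](~p2 & p3), v   [<>-rule on 4: fresh world v, uRv]
8. ~p2 & p3, v   [[]-rule on 7 via vRv]
9. ~p2, v   [&-rule on 8]
10. p3, v   [&-rule on 8]
11. ~(~p2 & p3), w   [~[]-rule on 5: fresh world w, uRw]
12. ~p3, w   [~&-rule on 11 (branches; this branch)]
Accessibility: uRu, uRv, uRw, vRv, wRw
Complete open branch: countermodel on an S4-frame, so not valid in S4, nor in K, T (the same frame is also a K-frame and a T-frame).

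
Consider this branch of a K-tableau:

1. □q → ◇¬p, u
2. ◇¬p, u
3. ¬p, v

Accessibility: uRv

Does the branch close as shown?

No atom appears with both signs at the same world.

Open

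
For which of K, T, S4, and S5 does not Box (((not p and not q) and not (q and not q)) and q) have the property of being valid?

K-tableau for the negation Box (((not p and not q) and not (q and not q)) and q):
1. Box (((not p and not q) and not (q and not q)) and q), w0
Complete open branch: countermodel on a K-frame, so not valid in K.
T-tableau for the negation Box (((not p and not q) and not (q and not q)) and q):
1. Box (((not p and not q) and not (q and not q)) and q), w0
2. ((not p and not q) and not (q and not q)) and q, w0   [Box-rule on 1 via w0Rw0]
3. (not p and not q) and not (q and not q), w0   [and-rule on 2]
4. q, w0   [and-rule on 2]
5. not p and not q, w0   [and-rule on 3]
6. not (q and not q), w0   [and-rule on 3]
7. not p, w0   [and-rule on 5]
8. not q, w0   [and-rule on 5]
Accessibility: w0Rw0
Branch closes: q and not q both at w0.
Every branch closes (one shown): valid in T, hence also in S4, S5 (every theorem of T is a theorem of S4 and S5).

T, S4, S5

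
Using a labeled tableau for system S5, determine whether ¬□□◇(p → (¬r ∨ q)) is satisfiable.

1. ¬□□◇(p → (¬r ∨ q)), u
2. ¬□◇(p → (¬r ∨ q)), v
3. ¬◇(p → (¬r ∨ q)), w
4. ¬(p → (¬r ∨ q)), u
5. p, u
6. ¬(¬r ∨ q), u
7. r, u
8. ¬q, u
9. ¬(p → (¬r ∨ q)), v
10. p, v
11. ¬(¬r ∨ q), v
12. r, v
13. ¬q, v
14. ¬(p → (¬r ∨ q)), w
15. p, w
16. ¬(¬r ∨ q), w
17. r, w
18. ¬q, w
Accessibility: uRu, uRv, uRw, vRu, vRv, vRw, wRu, wRv, wRw

Satisfiable (open branch found)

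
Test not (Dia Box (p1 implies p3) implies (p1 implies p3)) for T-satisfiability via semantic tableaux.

1. not (Dia Box (p1 implies p3) implies (p1 implies p3)), 0
2. Dia Box (p1 implies p3), 0   [neg-implies-rule on 1]
3. not (p1 implies p3), 0   [neg-implies-rule on 1]
4. p1, 0   [neg-implies-rule on 3]
5. not p3, 0   [neg-implies-rule on 3]
6. Box (p1 implies p3), 1   [Dia-rule on 2: fresh world 1, 0R1]
7. p1 implies p3, 1   [Box-rule on 6 via 1R1]
8. p3, 1   [implies-rule on 7 (branches; this branch)]
Accessibility: 0R0, 0R1, 1R1

Yes, satisfiable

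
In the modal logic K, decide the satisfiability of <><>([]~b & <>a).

1. <><>([]~b & <>a), u
2. <>([]~b & <>a), v
3. []~b & <>a, w
4. []~b, w
5. <>a, w
6. a, x
7. ~b, x
Accessibility: uRv, vRw, wRx

Yes, satisfiable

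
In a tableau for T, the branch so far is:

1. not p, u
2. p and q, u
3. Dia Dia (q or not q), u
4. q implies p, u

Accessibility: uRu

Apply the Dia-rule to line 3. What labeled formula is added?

a fresh world v with uRv, and Dia (q or not q) at v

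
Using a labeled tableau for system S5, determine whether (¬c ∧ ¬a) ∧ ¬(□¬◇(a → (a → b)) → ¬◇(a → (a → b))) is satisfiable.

Unsatisfiable

1. (¬c ∧ ¬a) ∧ ¬(□¬◇(a → (a → b)) → ¬◇(a → (a → b))), 0
2. ¬c ∧ ¬a, 0
3. ¬(□¬◇(a → (a → b)) → ¬◇(a → (a → b))), 0
4. ¬c, 0
5. ¬a, 0
6. □¬◇(a → (a → b)), 0
7. ◇(a → (a → b)), 0
8. ¬◇(a → (a → b)), 0
9. ¬(a → (a → b)), 0
10. a, 0
11. ¬(a → b), 0
Accessibility: 0R0
Branch closes: a and ¬a both at 0.
Every branch closes; the branch above is one of them.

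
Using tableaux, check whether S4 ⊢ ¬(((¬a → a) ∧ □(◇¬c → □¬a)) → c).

Tableau for the negation ((¬a → a) ∧ □(◇¬c → □¬a)) → c:
1. ((¬a → a) ∧ □(◇¬c → □¬a)) → c, 0
2. c, 0
Accessibility: 0R0
The negation has an open branch (countermodel exists).

Invalid (countermodel exists)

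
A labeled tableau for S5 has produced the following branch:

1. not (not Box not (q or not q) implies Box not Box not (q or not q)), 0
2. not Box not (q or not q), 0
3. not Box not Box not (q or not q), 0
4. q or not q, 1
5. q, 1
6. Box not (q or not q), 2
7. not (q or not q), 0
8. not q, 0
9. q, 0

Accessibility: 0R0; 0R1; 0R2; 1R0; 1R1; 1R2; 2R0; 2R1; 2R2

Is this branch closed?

Yes, closed

Both q and not q appear at 0.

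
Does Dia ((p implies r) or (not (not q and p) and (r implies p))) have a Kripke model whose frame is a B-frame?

1. Dia ((p implies r) or (not (not q and p) and (r implies p))), 0
2. (p implies r) or (not (not q and p) and (r implies p)), 1
3. not (not q and p) and (r implies p), 1
4. not (not q and p), 1
5. r implies p, 1
6. not p, 1
7. not r, 1
Accessibility: 0R0, 0R1, 1R0, 1R1

Satisfiable (open branch found)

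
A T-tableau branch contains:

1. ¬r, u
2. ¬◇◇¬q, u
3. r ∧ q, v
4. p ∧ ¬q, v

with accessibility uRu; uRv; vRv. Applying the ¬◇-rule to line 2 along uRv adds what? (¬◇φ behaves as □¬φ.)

¬◇φ behaves as □¬φ: propagate the negated body to each accessible world.

¬◇¬q, v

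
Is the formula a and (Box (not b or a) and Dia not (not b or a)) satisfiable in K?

Unsatisfiable

1. a and (Box (not b or a) and Dia not (not b or a)), u
2. a, u   [and-rule on 1]
3. Box (not b or a) and Dia not (not b or a), u   [and-rule on 1]
4. Box (not b or a), u   [and-rule on 3]
5. Dia not (not b or a), u   [and-rule on 3]
6. not (not b or a), v   [Dia-rule on 5: fresh world v, uRv]
7. b, v   [neg-or-rule on 6]
8. not a, v   [neg-or-rule on 6]
9. not b or a, v   [Box-rule on 4 via uRv]
10. a, v   [or-rule on 9 (branches; this branch)]
Accessibility: uRv
Branch closes: a and not a both at v.
All branches of the tableau close; one closing branch shown above.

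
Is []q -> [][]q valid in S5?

Valid in S5

Tableau for the negation ~([]q -> [][]q):
1. ~([]q -> [][]q), w0
2. []q, w0
3. ~[][]q, w0
4. q, w0
5. ~[]q, w1
6. q, w1
7. ~q, w2
8. q, w2
Accessibility: w0Rw0, w0Rw1, w0Rw2, w1Rw0, w1Rw1, w1Rw2, w2Rw0, w2Rw1, w2Rw2
Branch closes: q and ~q both at w2.
Every branch of the negation's tableau closes; the branch above is one of them.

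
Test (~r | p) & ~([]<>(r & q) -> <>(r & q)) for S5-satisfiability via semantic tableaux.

1. (~r | p) & ~([]<>(r & q) -> <>(r & q)), 0
2. ~r | p, 0
3. ~([]<>(r & q) -> <>(r & q)), 0
4. []<>(r & q), 0
5. ~<>(r & q), 0
6. <>(r & q), 0
7. ~(r & q), 0
8. p, 0
9. ~q, 0
10. r & q, 1
11. r, 1
12. q, 1
13. <>(r & q), 1
14. ~(r & q), 1
15. ~q, 1
Accessibility: 0R0, 0R1, 1R0, 1R1
Branch closes: q and ~q both at 1.
(One branch shown.) All branches close.

No, unsatisfiable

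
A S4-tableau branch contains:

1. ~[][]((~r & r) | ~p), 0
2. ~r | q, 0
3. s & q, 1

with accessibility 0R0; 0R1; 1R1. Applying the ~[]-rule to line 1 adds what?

a fresh world 2 with 0R2, and ~[]((~r & r) | ~p) at 2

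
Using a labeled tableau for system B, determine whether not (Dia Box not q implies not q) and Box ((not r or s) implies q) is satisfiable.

1. not (Dia Box not q implies not q) and Box ((not r or s) implies q), u
2. not (Dia Box not q implies not q), u
3. Box ((not r or s) implies q), u
4. Dia Box not q, u
5. q, u
6. (not r or s) implies q, u
7. not (not r or s), u
8. r, u
9. not s, u
10. Box not q, v
11. (not r or s) implies q, v
12. not q, u
Accessibility: uRu, uRv, vRu, vRv
Branch closes: q and not q both at u.
(One branch shown.) All branches close.

Unsatisfiable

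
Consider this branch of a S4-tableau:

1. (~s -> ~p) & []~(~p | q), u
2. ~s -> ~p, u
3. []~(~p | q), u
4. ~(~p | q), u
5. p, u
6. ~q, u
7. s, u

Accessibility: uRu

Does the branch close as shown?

There is no literal clash: for every atom and world, at most one sign appears.

Open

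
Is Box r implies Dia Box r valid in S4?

Tableau for the negation not (Box r implies Dia Box r):
1. not (Box r implies Dia Box r), w0
2. Box r, w0
3. not Dia Box r, w0
4. r, w0
5. not Box r, w0
6. not r, w1
7. r, w1
Accessibility: w0Rw0, w0Rw1, w1Rw1
Branch closes: r and not r both at w1.
Every branch of the negation's tableau closes; the branch above is one of them.

Valid in S4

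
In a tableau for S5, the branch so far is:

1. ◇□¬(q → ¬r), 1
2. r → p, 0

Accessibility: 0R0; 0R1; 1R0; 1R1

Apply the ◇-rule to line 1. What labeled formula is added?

a fresh world 2 with 1R2, and □¬(q → ¬r) at 2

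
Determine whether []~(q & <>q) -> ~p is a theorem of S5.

No, not valid

Tableau for the negation ~([]~(q & <>q) -> ~p):
1. ~([]~(q & <>q) -> ~p), u
2. []~(q & <>q), u
3. p, u
4. ~(q & <>q), u
5. ~<>q, u
6. ~q, u
Accessibility: uRu
The negation has an open branch (countermodel exists).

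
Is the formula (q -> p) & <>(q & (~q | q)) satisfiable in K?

1. (q -> p) & <>(q & (~q | q)), u
2. q -> p, u   [&-rule on 1]
3. <>(q & (~q | q)), u   [&-rule on 1]
4. p, u   [->-rule on 2 (branches; this branch)]
5. q & (~q | q), v   [<>-rule on 3: fresh world v, uRv]
6. q, v   [&-rule on 5]
7. ~q | q, v   [&-rule on 5]
Accessibility: uRv

Satisfiable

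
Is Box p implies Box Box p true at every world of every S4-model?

Yes, valid

Tableau for the negation not (Box p implies Box Box p):
1. not (Box p implies Box Box p), u
2. Box p, u
3. not Box Box p, u
4. p, u
5. not Box p, v
6. p, v
7. not p, w
8. p, w
Accessibility: uRu, uRv, uRw, vRv, vRw, wRw
Branch closes: p and not p both at w.
All branches of the negation close; one closing branch shown above.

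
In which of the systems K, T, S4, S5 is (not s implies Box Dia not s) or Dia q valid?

S5-tableau for the negation not ((not s implies Box Dia not s) or Dia q):
1. not ((not s implies Box Dia not s) or Dia q), u
2. not (not s implies Box Dia not s), u   [neg-or-rule on 1]
3. not Dia q, u   [neg-or-rule on 1]
4. not s, u   [neg-implies-rule on 2]
5. not Box Dia not s, u   [neg-implies-rule on 2]
6. not q, u   [neg-Dia-rule on 3 via uRu]
7. not Dia not s, v   [neg-Box-rule on 5: fresh world v, uRv]
8. not q, v   [neg-Dia-rule on 3 via uRv]
9. s, u   [neg-Dia-rule on 7 via vRu]
Accessibility: uRu, uRv, vRu, vRv
Branch closes: s and not s both at u.
Every branch closes (one shown): valid in S5.
S4-tableau for the negation not ((not s implies Box Dia not s) or Dia q):
1. not ((not s implies Box Dia not s) or Dia q), u
2. not (not s implies Box Dia not s), u   [neg-or-rule on 1]
3. not Dia q, u   [neg-or-rule on 1]
4. not s, u   [neg-implies-rule on 2]
5. not Box Dia not s, u   [neg-implies-rule on 2]
6. not q, u   [neg-Dia-rule on 3 via uRu]
7. not Dia not s, v   [neg-Box-rule on 5: fresh world v, uRv]
8. not q, v   [neg-Dia-rule on 3 via uRv]
9. s, v   [neg-Dia-rule on 7 via vRv]
Accessibility: uRu, uRv, vRv
Complete open branch: countermodel on an S4-frame, so not valid in S4, nor in K, T (the same frame is also a K-frame and a T-frame).

S5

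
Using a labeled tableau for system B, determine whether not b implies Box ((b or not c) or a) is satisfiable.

1. not b implies Box ((b or not c) or a), u
2. Box ((b or not c) or a), u
3. (b or not c) or a, u
4. a, u
Accessibility: uRu

Satisfiable (open branch found)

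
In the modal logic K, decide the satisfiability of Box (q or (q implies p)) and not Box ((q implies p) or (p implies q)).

Unsatisfiable

1. Box (q or (q implies p)) and not Box ((q implies p) or (p implies q)), w0
2. Box (q or (q implies p)), w0
3. not Box ((q implies p) or (p implies q)), w0
4. not ((q implies p) or (p implies q)), w1
5. not (q implies p), w1
6. not (p implies q), w1
7. q, w1
8. not p, w1
9. p, w1
10. not q, w1
Accessibility: w0Rw1
Branch closes: p and not p both at w1.
Every branch closes; the branch above is one of them.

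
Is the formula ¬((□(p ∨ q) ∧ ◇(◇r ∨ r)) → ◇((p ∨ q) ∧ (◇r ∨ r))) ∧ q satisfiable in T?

Unsatisfiable

1. ¬((□(p ∨ q) ∧ ◇(◇r ∨ r)) → ◇((p ∨ q) ∧ (◇r ∨ r))) ∧ q, w0
2. ¬((□(p ∨ q) ∧ ◇(◇r ∨ r)) → ◇((p ∨ q) ∧ (◇r ∨ r))), w0
3. q, w0
4. □(p ∨ q) ∧ ◇(◇r ∨ r), w0
5. ¬◇((p ∨ q) ∧ (◇r ∨ r)), w0
6. □(p ∨ q), w0
7. ◇(◇r ∨ r), w0
8. ¬((p ∨ q) ∧ (◇r ∨ r)), w0
9. p ∨ q, w0
10. ¬(◇r ∨ r), w0
11. ¬◇r, w0
12. ¬r, w0
13. ◇r ∨ r, w1
14. ¬((p ∨ q) ∧ (◇r ∨ r)), w1
15. p ∨ q, w1
16. ¬r, w1
17. ◇r, w1
18. ¬(◇r ∨ r), w1
19. ¬◇r, w1
20. q, w1
21. r, w2
22. ¬r, w2
Accessibility: w0Rw0, w0Rw1, w1Rw1, w1Rw2, w2Rw2
Branch closes: r and ¬r both at w2.
All branches of the tableau close; one closing branch shown above.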